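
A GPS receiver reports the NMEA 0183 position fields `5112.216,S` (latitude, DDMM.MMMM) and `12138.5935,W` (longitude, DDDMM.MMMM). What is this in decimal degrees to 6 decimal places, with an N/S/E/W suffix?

Latitude: split at 2 digits → 51° and 12.216′; 51 + 12.216/60 = 51.2036000
λ: degrees = first 3 digits = 121, minutes = 38.5935; 121 + 38.5935/60 = 121.6432250

51.203600° S, 121.643225° W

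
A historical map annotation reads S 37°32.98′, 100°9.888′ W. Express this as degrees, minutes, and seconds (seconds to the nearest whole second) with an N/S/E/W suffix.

37°32′59″ S, 100°09′53″ W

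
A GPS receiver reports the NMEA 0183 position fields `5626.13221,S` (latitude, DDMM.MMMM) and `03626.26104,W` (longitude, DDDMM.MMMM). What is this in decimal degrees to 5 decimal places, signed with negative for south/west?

-56.43554, -36.43768

Latitude: split at 2 digits → 56° and 26.13221′; 56 + 26.13221/60 = 56.435537
hemisphere S, so the sign is −
Longitude: split at 3 digits → 036° and 26.26104′; 36 + 26.26104/60 = 36.437684
hemisphere W, so the sign is −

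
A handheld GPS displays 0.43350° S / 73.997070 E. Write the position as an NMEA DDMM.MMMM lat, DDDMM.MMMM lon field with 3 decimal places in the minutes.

0026.010,S / 07359.824,E

Latitude: fractional part 0.433500 → 26.01000 minutes
Lon: 73° + 0.997070 × 60 = 73° 59.82420′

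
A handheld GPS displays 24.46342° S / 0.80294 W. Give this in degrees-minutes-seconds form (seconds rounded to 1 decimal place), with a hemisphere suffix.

24°27′48.3″ S, 0°48′10.6″ W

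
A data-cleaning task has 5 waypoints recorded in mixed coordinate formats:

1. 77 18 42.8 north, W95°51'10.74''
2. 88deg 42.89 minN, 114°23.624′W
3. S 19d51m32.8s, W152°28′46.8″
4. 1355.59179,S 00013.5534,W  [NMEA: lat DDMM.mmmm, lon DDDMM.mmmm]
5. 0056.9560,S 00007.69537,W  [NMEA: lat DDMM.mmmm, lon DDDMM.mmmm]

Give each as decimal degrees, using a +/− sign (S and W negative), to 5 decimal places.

Point 1:
  Lat: 18′ + 42.8″ = 18.71333′; 77 + 18.71333/60 = 77.311889
  N ⇒ keep positive
  Lon: 51′ + 10.74″ = 51.17900′; 95 + 51.17900/60 = 95.852983
  W ⇒ negate
Point 2:
  φ: 42.89′ = 0.714833°; total 88.714833
  N → positive
  Longitude: 23.624′ = 0.393733°; total 114.393733
  hemisphere W, so the sign is −
Point 3:
  φ: 51′ + 32.8″ = 51.54667′; 19 + 51.54667/60 = 19.859111
  S ⇒ negate
  Longitude: 152 + 28/60 + 46.8/3600 = 152.479667
  W ⇒ negate
Point 4:
  φ: split at 2 digits → 13° and 55.59179′; 13 + 55.59179/60 = 13.926530
  S ⇒ negate
  λ: degrees = first 3 digits = 0, minutes = 13.5534; 0 + 13.5534/60 = 0.225890
  W → negative
Point 5:
  Lat: degrees = first 2 digits = 0, minutes = 56.956; 0 + 56.956/60 = 0.949267
  S ⇒ negate
  λ: degrees = first 3 digits = 0, minutes = 7.69537; 0 + 7.69537/60 = 0.128256
  W ⇒ negate

1. 77.31189, -95.85298
2. 88.71483, -114.39373
3. -19.85911, -152.47967
4. -13.92653, -0.22589
5. -0.94927, -0.12826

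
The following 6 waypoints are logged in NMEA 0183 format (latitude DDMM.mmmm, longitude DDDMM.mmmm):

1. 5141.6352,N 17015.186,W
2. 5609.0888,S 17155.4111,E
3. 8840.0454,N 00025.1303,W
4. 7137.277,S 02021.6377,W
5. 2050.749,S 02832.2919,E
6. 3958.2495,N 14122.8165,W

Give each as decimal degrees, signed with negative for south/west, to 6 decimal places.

1. 51.693920, -170.253100
2. -56.151480, 171.923518
3. 88.667423, -0.418838
4. -71.621283, -20.360628
5. -20.845817, 28.538198
6. 39.970825, -141.380275

Point 1:
  φ: degrees = first 2 digits = 51, minutes = 41.6352; 51 + 41.6352/60 = 51.6939200
  N → positive
  λ: split at 3 digits → 170° and 15.186′; 170 + 15.186/60 = 170.2531000
  hemisphere W, so the sign is −
Point 2:
  Lat: degrees = first 2 digits = 56, minutes = 9.0888; 56 + 9.0888/60 = 56.1514800
  hemisphere S, so the sign is −
  Lon: degrees = first 3 digits = 171, minutes = 55.4111; 171 + 55.4111/60 = 171.9235183
  E ⇒ keep positive
Point 3:
  φ: degrees = first 2 digits = 88, minutes = 40.0454; 88 + 40.0454/60 = 88.6674233
  N ⇒ keep positive
  Lon: degrees = first 3 digits = 0, minutes = 25.1303; 0 + 25.1303/60 = 0.4188383
  W ⇒ negate
Point 4:
  φ: split at 2 digits → 71° and 37.277′; 71 + 37.277/60 = 71.6212833
  S → negative
  Longitude: degrees = first 3 digits = 20, minutes = 21.6377; 20 + 21.6377/60 = 20.3606283
  hemisphere W, so the sign is −
Point 5:
  Latitude: degrees = first 2 digits = 20, minutes = 50.749; 20 + 50.749/60 = 20.8458167
  S ⇒ negate
  Longitude: split at 3 digits → 028° and 32.2919′; 28 + 32.2919/60 = 28.5381983
  E ⇒ keep positive
Point 6:
  Latitude: split at 2 digits → 39° and 58.2495′; 39 + 58.2495/60 = 39.9708250
  N → positive
  Lon: degrees = first 3 digits = 141, minutes = 22.8165; 141 + 22.8165/60 = 141.3802750
  hemisphere W, so the sign is −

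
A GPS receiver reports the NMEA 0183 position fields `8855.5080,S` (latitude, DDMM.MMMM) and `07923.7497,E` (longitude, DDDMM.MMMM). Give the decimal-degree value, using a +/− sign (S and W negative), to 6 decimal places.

-88.925133, 79.395828

Latitude: degrees = first 2 digits = 88, minutes = 55.508; 88 + 55.508/60 = 88.9251333
hemisphere S, so the sign is −
Lon: degrees = first 3 digits = 79, minutes = 23.7497; 79 + 23.7497/60 = 79.3958283
E → positive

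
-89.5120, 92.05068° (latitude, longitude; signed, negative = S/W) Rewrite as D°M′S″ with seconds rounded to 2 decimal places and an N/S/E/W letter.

89°30′43.20″ S, 92°03′2.45″ E

Latitude is negative → S; |value| = 89.512000
Lat: 0.512000 × 60 = 30.72000′ → 30′, remainder × 60 = 43.2000″
Longitude: 0.050680 × 60 = 3.04080′ → 3′, remainder × 60 = 2.4480″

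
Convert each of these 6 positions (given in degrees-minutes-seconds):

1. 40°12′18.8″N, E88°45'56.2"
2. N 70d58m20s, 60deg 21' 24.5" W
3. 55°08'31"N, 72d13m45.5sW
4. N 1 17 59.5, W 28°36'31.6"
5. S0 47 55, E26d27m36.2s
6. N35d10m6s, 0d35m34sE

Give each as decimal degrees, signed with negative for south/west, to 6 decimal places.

Point 1:
  Latitude: 40° + 12/60 + 18.8/3600 = 40 + 0.200000 + 0.005222 = 40.2052222
  N ⇒ keep positive
  Longitude: 88° + 45/60 + 56.2/3600 = 88 + 0.750000 + 0.015611 = 88.7656111
  E ⇒ keep positive
Point 2:
  Lat: 58′ + 20″ = 58.33333′; 70 + 58.33333/60 = 70.9722222
  N → positive
  Longitude: 21′ + 24.5″ = 21.40833′; 60 + 21.40833/60 = 60.3568056
  hemisphere W, so the sign is −
Point 3:
  Latitude: 55° + 8/60 + 31/3600 = 55 + 0.133333 + 0.008611 = 55.1419444
  N ⇒ keep positive
  λ: 72° + 13/60 + 45.5/3600 = 72 + 0.216667 + 0.012639 = 72.2293056
  W → negative
Point 4:
  φ: 17′ + 59.5″ = 17.99167′; 1 + 17.99167/60 = 1.2998611
  N → positive
  λ: 28 + 36/60 + 31.6/3600 = 28.6087778
  hemisphere W, so the sign is −
Point 5:
  Lat: 47′ + 55″ = 47.91667′; 0 + 47.91667/60 = 0.7986111
  S ⇒ negate
  Longitude: 27′ + 36.2″ = 27.60333′; 26 + 27.60333/60 = 26.4600556
  E → positive
Point 6:
  φ: 10′ + 6″ = 10.10000′; 35 + 10.10000/60 = 35.1683333
  N ⇒ keep positive
  λ: 0 + 35/60 + 34/3600 = 0.5927778
  E ⇒ keep positive

1. 40.205222, 88.765611
2. 70.972222, -60.356806
3. 55.141944, -72.229306
4. 1.299861, -28.608778
5. -0.798611, 26.460056
6. 35.168333, 0.592778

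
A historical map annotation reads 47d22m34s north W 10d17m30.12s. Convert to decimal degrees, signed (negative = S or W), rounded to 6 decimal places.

φ: 22′ + 34″ = 22.56667′; 47 + 22.56667/60 = 47.3761111
N ⇒ keep positive
λ: 10 + 17/60 + 30.12/3600 = 10.2917000
hemisphere W, so the sign is −

47.376111, -10.291700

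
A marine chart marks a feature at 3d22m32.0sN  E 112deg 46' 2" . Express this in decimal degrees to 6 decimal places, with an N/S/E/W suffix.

φ: 3 + 22/60 + 32/3600 = 3.3755556
Lon: 112° + 46/60 + 2/3600 = 112 + 0.766667 + 0.000556 = 112.7672222

3.375556° N, 112.767222° E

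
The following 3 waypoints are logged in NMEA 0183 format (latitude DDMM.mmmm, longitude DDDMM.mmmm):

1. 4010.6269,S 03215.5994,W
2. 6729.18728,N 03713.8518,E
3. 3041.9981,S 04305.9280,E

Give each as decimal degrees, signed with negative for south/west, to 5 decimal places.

Point 1:
  Latitude: split at 2 digits → 40° and 10.6269′; 40 + 10.6269/60 = 40.177115
  hemisphere S, so the sign is −
  λ: degrees = first 3 digits = 32, minutes = 15.5994; 32 + 15.5994/60 = 32.259990
  hemisphere W, so the sign is −
Point 2:
  Latitude: split at 2 digits → 67° and 29.18728′; 67 + 29.18728/60 = 67.486455
  N ⇒ keep positive
  λ: degrees = first 3 digits = 37, minutes = 13.8518; 37 + 13.8518/60 = 37.230863
  E → positive
Point 3:
  φ: split at 2 digits → 30° and 41.9981′; 30 + 41.9981/60 = 30.699968
  S ⇒ negate
  Longitude: degrees = first 3 digits = 43, minutes = 5.928; 43 + 5.928/60 = 43.098800
  E → positive

1. -40.17712, -32.25999
2. 67.48645, 37.23086
3. -30.69997, 43.09880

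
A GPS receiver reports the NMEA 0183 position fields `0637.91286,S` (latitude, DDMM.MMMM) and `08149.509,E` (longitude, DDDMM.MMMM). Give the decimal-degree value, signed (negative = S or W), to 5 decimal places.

φ: degrees = first 2 digits = 6, minutes = 37.91286; 6 + 37.91286/60 = 6.631881
S → negative
Lon: degrees = first 3 digits = 81, minutes = 49.509; 81 + 49.509/60 = 81.825150
E → positive

-6.63188, 81.82515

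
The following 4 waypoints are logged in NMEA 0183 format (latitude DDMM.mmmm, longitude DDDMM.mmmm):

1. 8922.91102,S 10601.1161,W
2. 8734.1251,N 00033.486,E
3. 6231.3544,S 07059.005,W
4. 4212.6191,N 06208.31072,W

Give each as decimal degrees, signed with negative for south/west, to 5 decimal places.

Point 1:
  Latitude: degrees = first 2 digits = 89, minutes = 22.91102; 89 + 22.91102/60 = 89.381850
  hemisphere S, so the sign is −
  Longitude: split at 3 digits → 106° and 1.1161′; 106 + 1.1161/60 = 106.018602
  W ⇒ negate
Point 2:
  Latitude: split at 2 digits → 87° and 34.1251′; 87 + 34.1251/60 = 87.568752
  N → positive
  Lon: degrees = first 3 digits = 0, minutes = 33.486; 0 + 33.486/60 = 0.558100
  E → positive
Point 3:
  φ: degrees = first 2 digits = 62, minutes = 31.3544; 62 + 31.3544/60 = 62.522573
  S ⇒ negate
  Longitude: degrees = first 3 digits = 70, minutes = 59.005; 70 + 59.005/60 = 70.983417
  W ⇒ negate
Point 4:
  Lat: split at 2 digits → 42° and 12.6191′; 42 + 12.6191/60 = 42.210318
  N → positive
  λ: degrees = first 3 digits = 62, minutes = 8.31072; 62 + 8.31072/60 = 62.138512
  hemisphere W, so the sign is −

1. -89.38185, -106.01860
2. 87.56875, 0.55810
3. -62.52257, -70.98342
4. 42.21032, -62.13851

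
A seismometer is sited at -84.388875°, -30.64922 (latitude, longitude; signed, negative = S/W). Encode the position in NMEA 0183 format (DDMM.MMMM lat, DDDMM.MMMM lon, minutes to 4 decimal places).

Latitude is negative → S; |value| = 84.388875
Lat: 84° + 0.388875 × 60 = 84° 23.332500′
Longitude is negative → W; |value| = 30.649220
Longitude: minutes = (30.649220 − 30) × 60 = 38.953200

8423.3325,S / 03038.9532,W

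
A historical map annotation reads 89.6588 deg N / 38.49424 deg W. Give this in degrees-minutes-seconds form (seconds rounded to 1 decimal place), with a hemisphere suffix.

Latitude: 0.658800 × 60 = 39.52800′ → 39′, remainder × 60 = 31.680″
Longitude: 0.494240° → 29.65440′; 0.65440 × 60 = 39.264″

89°39′31.7″ N, 38°29′39.3″ W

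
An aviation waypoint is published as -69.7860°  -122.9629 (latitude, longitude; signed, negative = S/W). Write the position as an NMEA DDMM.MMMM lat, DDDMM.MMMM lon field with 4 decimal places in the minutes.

Latitude is negative → S; |value| = 69.786000
φ: 69° + 0.786000 × 60 = 69° 47.160000′
Longitude is negative → W; |value| = 122.962900
Longitude: 122° + 0.962900 × 60 = 122° 57.774000′

6947.1600,S / 12257.7740,W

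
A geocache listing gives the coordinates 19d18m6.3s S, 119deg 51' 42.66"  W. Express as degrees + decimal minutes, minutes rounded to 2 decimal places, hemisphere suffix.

19° 18.11′ S, 119° 51.71′ W

Latitude: 18 + 6.3/60 = 18.1050′
λ: seconds/60 = 0.71100; minutes = 51 + 0.71100 = 51.7110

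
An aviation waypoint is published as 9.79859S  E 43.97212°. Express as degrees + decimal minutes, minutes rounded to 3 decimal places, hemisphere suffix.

φ: fractional part 0.798590 → 47.91540 minutes
λ: fractional part 0.972120 → 58.32720 minutes

9° 47.915′ S, 43° 58.327′ E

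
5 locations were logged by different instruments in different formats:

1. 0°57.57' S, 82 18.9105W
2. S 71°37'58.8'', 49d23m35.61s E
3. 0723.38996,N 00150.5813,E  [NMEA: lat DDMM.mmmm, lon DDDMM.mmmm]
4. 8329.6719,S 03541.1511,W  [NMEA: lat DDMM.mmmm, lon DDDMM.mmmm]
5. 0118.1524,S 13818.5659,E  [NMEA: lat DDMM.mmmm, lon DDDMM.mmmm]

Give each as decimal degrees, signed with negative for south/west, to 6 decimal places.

Point 1:
  Latitude: 57.57′ = 0.959500°; total 0.9595000
  S ⇒ negate
  Longitude: 18.9105′ = 0.315175°; total 82.3151750
  W ⇒ negate
Point 2:
  Lat: 37′ + 58.8″ = 37.98000′; 71 + 37.98000/60 = 71.6330000
  hemisphere S, so the sign is −
  Longitude: 23′ + 35.61″ = 23.59350′; 49 + 23.59350/60 = 49.3932250
  E → positive
Point 3:
  φ: split at 2 digits → 07° and 23.38996′; 7 + 23.38996/60 = 7.3898327
  N ⇒ keep positive
  Lon: split at 3 digits → 001° and 50.5813′; 1 + 50.5813/60 = 1.8430217
  E ⇒ keep positive
Point 4:
  Latitude: degrees = first 2 digits = 83, minutes = 29.6719; 83 + 29.6719/60 = 83.4945317
  hemisphere S, so the sign is −
  λ: split at 3 digits → 035° and 41.1511′; 35 + 41.1511/60 = 35.6858517
  hemisphere W, so the sign is −
Point 5:
  Latitude: split at 2 digits → 01° and 18.1524′; 1 + 18.1524/60 = 1.3025400
  S → negative
  Lon: split at 3 digits → 138° and 18.5659′; 138 + 18.5659/60 = 138.3094317
  E → positive

1. -0.959500, -82.315175
2. -71.633000, 49.393225
3. 7.389833, 1.843022
4. -83.494532, -35.685852
5. -1.302540, 138.309432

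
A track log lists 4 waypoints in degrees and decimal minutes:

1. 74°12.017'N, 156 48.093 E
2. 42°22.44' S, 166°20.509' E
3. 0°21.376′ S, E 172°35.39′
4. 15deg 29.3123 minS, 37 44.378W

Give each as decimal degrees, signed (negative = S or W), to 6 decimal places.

Point 1:
  Lat: 12.017′ = 0.200283°; total 74.2002833
  N → positive
  Lon: 156 + 48.093/60 = 156.8015500
  E ⇒ keep positive
Point 2:
  Latitude: 42 + 22.44/60 = 42.3740000
  hemisphere S, so the sign is −
  Longitude: 166 + 20.509/60 = 166.3418167
  E ⇒ keep positive
Point 3:
  Lat: 21.376′ = 0.356267°; total 0.3562667
  S → negative
  λ: 172 + 35.39/60 = 172.5898333
  E ⇒ keep positive
Point 4:
  Latitude: 15 + 29.3123/60 = 15.4885383
  S ⇒ negate
  Lon: 37 + 44.378/60 = 37.7396333
  W → negative

1. 74.200283, 156.801550
2. -42.374000, 166.341817
3. -0.356267, 172.589833
4. -15.488538, -37.739633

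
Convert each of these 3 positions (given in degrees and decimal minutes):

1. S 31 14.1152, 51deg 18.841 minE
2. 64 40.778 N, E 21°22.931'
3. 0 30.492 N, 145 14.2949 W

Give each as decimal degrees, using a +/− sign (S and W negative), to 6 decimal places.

Point 1:
  φ: 31 + 14.1152/60 = 31.2352533
  S ⇒ negate
  λ: 51 + 18.841/60 = 51.3140167
  E ⇒ keep positive
Point 2:
  φ: 40.778′ = 0.679633°; total 64.6796333
  N ⇒ keep positive
  λ: 22.931′ = 0.382183°; total 21.3821833
  E ⇒ keep positive
Point 3:
  Lat: 30.492′ = 0.508200°; total 0.5082000
  N ⇒ keep positive
  Lon: 14.2949′ = 0.238248°; total 145.2382483
  W ⇒ negate

1. -31.235253, 51.314017
2. 64.679633, 21.382183
3. 0.508200, -145.238248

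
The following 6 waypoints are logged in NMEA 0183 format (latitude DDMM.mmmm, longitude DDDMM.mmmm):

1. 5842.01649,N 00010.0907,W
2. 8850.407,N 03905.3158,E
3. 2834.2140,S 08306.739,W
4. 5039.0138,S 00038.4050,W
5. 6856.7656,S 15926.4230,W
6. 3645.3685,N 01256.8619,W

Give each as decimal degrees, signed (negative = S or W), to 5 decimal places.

Point 1:
  φ: split at 2 digits → 58° and 42.01649′; 58 + 42.01649/60 = 58.700275
  N → positive
  Lon: degrees = first 3 digits = 0, minutes = 10.0907; 0 + 10.0907/60 = 0.168178
  W ⇒ negate
Point 2:
  φ: split at 2 digits → 88° and 50.407′; 88 + 50.407/60 = 88.840117
  N → positive
  λ: degrees = first 3 digits = 39, minutes = 5.3158; 39 + 5.3158/60 = 39.088597
  E → positive
Point 3:
  Lat: degrees = first 2 digits = 28, minutes = 34.214; 28 + 34.214/60 = 28.570233
  S → negative
  Lon: degrees = first 3 digits = 83, minutes = 6.739; 83 + 6.739/60 = 83.112317
  W → negative
Point 4:
  Latitude: split at 2 digits → 50° and 39.0138′; 50 + 39.0138/60 = 50.650230
  S ⇒ negate
  Lon: degrees = first 3 digits = 0, minutes = 38.405; 0 + 38.405/60 = 0.640083
  hemisphere W, so the sign is −
Point 5:
  φ: degrees = first 2 digits = 68, minutes = 56.7656; 68 + 56.7656/60 = 68.946093
  hemisphere S, so the sign is −
  Longitude: degrees = first 3 digits = 159, minutes = 26.423; 159 + 26.423/60 = 159.440383
  hemisphere W, so the sign is −
Point 6:
  Latitude: degrees = first 2 digits = 36, minutes = 45.3685; 36 + 45.3685/60 = 36.756142
  N ⇒ keep positive
  Lon: degrees = first 3 digits = 12, minutes = 56.8619; 12 + 56.8619/60 = 12.947698
  W ⇒ negate

1. 58.70027, -0.16818
2. 88.84012, 39.08860
3. -28.57023, -83.11232
4. -50.65023, -0.64008
5. -68.94609, -159.44038
6. 36.75614, -12.94770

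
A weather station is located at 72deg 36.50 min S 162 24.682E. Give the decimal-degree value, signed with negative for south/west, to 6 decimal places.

-72.608333, 162.411367

Lat: 72 + 36.5/60 = 72.6083333
hemisphere S, so the sign is −
λ: 24.682′ = 0.411367°; total 162.4113667
E → positive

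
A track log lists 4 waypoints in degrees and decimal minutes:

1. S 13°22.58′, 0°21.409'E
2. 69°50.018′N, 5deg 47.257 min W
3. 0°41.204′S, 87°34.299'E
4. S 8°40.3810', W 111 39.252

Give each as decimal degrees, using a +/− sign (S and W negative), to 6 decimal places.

Point 1:
  Latitude: 13 + 22.58/60 = 13.3763333
  S ⇒ negate
  Longitude: 0 + 21.409/60 = 0.3568167
  E → positive
Point 2:
  Latitude: 50.018′ = 0.833633°; total 69.8336333
  N ⇒ keep positive
  Longitude: 47.257′ = 0.787617°; total 5.7876167
  W ⇒ negate
Point 3:
  Latitude: 41.204′ = 0.686733°; total 0.6867333
  hemisphere S, so the sign is −
  Lon: 87 + 34.299/60 = 87.5716500
  E ⇒ keep positive
Point 4:
  Latitude: 40.381′ = 0.673017°; total 8.6730167
  hemisphere S, so the sign is −
  λ: 39.252′ = 0.654200°; total 111.6542000
  W ⇒ negate

1. -13.376333, 0.356817
2. 69.833633, -5.787617
3. -0.686733, 87.571650
4. -8.673017, -111.654200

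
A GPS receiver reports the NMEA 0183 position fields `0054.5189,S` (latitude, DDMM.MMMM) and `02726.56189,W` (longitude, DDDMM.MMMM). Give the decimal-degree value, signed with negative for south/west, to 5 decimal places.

Latitude: split at 2 digits → 00° and 54.5189′; 0 + 54.5189/60 = 0.908648
S ⇒ negate
Longitude: split at 3 digits → 027° and 26.56189′; 27 + 26.56189/60 = 27.442698
W → negative

-0.90865, -27.44270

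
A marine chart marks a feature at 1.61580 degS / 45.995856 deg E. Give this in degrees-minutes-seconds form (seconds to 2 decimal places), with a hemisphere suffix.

1°36′56.88″ S, 45°59′45.08″ E

Latitude: whole degrees 1; 36.94800′ → 36′ and 56.8800″
λ: 0.995856 × 60 = 59.75136′ → 59′, remainder × 60 = 45.0816″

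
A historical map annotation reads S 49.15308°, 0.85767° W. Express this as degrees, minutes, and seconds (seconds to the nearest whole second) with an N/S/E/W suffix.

49°09′11″ S, 0°51′28″ W

φ: 0.153080 × 60 = 9.18480′ → 9′, remainder × 60 = 11.09″
Lon: whole degrees 0; 51.46020′ → 51′ and 27.61″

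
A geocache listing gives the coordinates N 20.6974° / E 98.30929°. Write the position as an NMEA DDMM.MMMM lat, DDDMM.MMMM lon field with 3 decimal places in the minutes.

2041.844,N / 09818.557,E

φ: minutes = (20.697400 − 20) × 60 = 41.84400
Lon: 98° + 0.309290 × 60 = 98° 18.55740′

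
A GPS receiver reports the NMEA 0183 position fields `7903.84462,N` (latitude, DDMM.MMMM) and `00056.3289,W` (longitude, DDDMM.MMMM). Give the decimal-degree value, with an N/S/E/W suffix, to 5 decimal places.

79.06408° N, 0.93882° W

Latitude: degrees = first 2 digits = 79, minutes = 3.84462; 79 + 3.84462/60 = 79.064077
Lon: split at 3 digits → 000° and 56.3289′; 0 + 56.3289/60 = 0.938815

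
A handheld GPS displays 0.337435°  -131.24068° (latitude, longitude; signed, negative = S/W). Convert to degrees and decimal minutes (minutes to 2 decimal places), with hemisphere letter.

0° 20.25′ N, 131° 14.44′ W

φ: 0° + 0.337435 × 60 = 0° 20.2461′
Longitude is negative → W; |value| = 131.240680
λ: 131° + 0.240680 × 60 = 131° 14.4408′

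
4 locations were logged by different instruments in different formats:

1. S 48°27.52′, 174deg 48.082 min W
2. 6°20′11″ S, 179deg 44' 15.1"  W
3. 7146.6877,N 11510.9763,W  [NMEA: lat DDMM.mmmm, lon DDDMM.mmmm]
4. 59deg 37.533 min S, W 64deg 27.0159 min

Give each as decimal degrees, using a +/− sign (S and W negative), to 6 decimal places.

1. -48.458667, -174.801367
2. -6.336389, -179.737528
3. 71.778128, -115.182938
4. -59.625550, -64.450265

Point 1:
  φ: 48 + 27.52/60 = 48.4586667
  S → negative
  Longitude: 174 + 48.082/60 = 174.8013667
  hemisphere W, so the sign is −
Point 2:
  φ: 6 + 20/60 + 11/3600 = 6.3363889
  S ⇒ negate
  Longitude: 179° + 44/60 + 15.1/3600 = 179 + 0.733333 + 0.004194 = 179.7375278
  W → negative
Point 3:
  Latitude: split at 2 digits → 71° and 46.6877′; 71 + 46.6877/60 = 71.7781283
  N ⇒ keep positive
  λ: degrees = first 3 digits = 115, minutes = 10.9763; 115 + 10.9763/60 = 115.1829383
  W ⇒ negate
Point 4:
  Latitude: 37.533′ = 0.625550°; total 59.6255500
  S ⇒ negate
  Lon: 27.0159′ = 0.450265°; total 64.4502650
  W ⇒ negate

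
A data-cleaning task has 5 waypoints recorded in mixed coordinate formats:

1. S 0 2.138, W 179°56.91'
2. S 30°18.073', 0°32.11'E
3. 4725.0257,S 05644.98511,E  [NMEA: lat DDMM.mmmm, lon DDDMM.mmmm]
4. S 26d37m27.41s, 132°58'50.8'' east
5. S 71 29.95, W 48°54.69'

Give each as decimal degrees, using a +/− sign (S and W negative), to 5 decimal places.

Point 1:
  Lat: 2.138′ = 0.035633°; total 0.035633
  hemisphere S, so the sign is −
  Longitude: 56.91′ = 0.948500°; total 179.948500
  W ⇒ negate
Point 2:
  Lat: 18.073′ = 0.301217°; total 30.301217
  S → negative
  Longitude: 0 + 32.11/60 = 0.535167
  E ⇒ keep positive
Point 3:
  φ: split at 2 digits → 47° and 25.0257′; 47 + 25.0257/60 = 47.417095
  S ⇒ negate
  Lon: degrees = first 3 digits = 56, minutes = 44.98511; 56 + 44.98511/60 = 56.749752
  E ⇒ keep positive
Point 4:
  Latitude: 26° + 37/60 + 27.41/3600 = 26 + 0.616667 + 0.007614 = 26.624281
  hemisphere S, so the sign is −
  λ: 132 + 58/60 + 50.8/3600 = 132.980778
  E ⇒ keep positive
Point 5:
  φ: 71 + 29.95/60 = 71.499167
  S ⇒ negate
  Lon: 54.69′ = 0.911500°; total 48.911500
  hemisphere W, so the sign is −

1. -0.03563, -179.94850
2. -30.30122, 0.53517
3. -47.41710, 56.74975
4. -26.62428, 132.98078
5. -71.49917, -48.91150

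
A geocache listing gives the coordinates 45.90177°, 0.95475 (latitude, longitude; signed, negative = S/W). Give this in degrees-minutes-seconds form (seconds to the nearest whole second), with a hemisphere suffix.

45°54′6″ N, 0°57′17″ E

Lat: 0.901770° → 54.10620′; 0.10620 × 60 = 6.37″
λ: whole degrees 0; 57.28500′ → 57′ and 17.10″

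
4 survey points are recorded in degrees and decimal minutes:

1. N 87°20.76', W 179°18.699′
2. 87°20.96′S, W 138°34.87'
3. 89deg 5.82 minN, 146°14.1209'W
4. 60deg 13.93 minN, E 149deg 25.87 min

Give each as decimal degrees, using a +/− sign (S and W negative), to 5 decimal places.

1. 87.34600, -179.31165
2. -87.34933, -138.58117
3. 89.09700, -146.23535
4. 60.23217, 149.43117

Point 1:
  Lat: 87 + 20.76/60 = 87.346000
  N → positive
  λ: 179 + 18.699/60 = 179.311650
  hemisphere W, so the sign is −
Point 2:
  Latitude: 20.96′ = 0.349333°; total 87.349333
  hemisphere S, so the sign is −
  λ: 34.87′ = 0.581167°; total 138.581167
  W → negative
Point 3:
  Lat: 89 + 5.82/60 = 89.097000
  N ⇒ keep positive
  λ: 14.1209′ = 0.235348°; total 146.235348
  W ⇒ negate
Point 4:
  Latitude: 13.93′ = 0.232167°; total 60.232167
  N ⇒ keep positive
  λ: 25.87′ = 0.431167°; total 149.431167
  E → positive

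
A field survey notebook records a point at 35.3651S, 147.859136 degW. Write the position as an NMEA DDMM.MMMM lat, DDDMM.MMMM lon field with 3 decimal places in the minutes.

3521.906,S / 14751.548,W

Latitude: fractional part 0.365100 → 21.90600 minutes
λ: fractional part 0.859136 → 51.54816 minutes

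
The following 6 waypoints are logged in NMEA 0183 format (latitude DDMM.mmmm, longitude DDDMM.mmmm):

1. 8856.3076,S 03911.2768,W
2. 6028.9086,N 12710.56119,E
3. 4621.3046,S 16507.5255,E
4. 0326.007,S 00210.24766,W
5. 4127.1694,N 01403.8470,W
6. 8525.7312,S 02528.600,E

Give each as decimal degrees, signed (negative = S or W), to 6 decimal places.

1. -88.938460, -39.187947
2. 60.481810, 127.176020
3. -46.355077, 165.125425
4. -3.433450, -2.170794
5. 41.452823, -14.064117
6. -85.428853, 25.476667

Point 1:
  φ: degrees = first 2 digits = 88, minutes = 56.3076; 88 + 56.3076/60 = 88.9384600
  S ⇒ negate
  Longitude: split at 3 digits → 039° and 11.2768′; 39 + 11.2768/60 = 39.1879467
  W → negative
Point 2:
  Lat: degrees = first 2 digits = 60, minutes = 28.9086; 60 + 28.9086/60 = 60.4818100
  N → positive
  λ: split at 3 digits → 127° and 10.56119′; 127 + 10.56119/60 = 127.1760198
  E → positive
Point 3:
  φ: split at 2 digits → 46° and 21.3046′; 46 + 21.3046/60 = 46.3550767
  S ⇒ negate
  λ: split at 3 digits → 165° and 7.5255′; 165 + 7.5255/60 = 165.1254250
  E ⇒ keep positive
Point 4:
  φ: split at 2 digits → 03° and 26.007′; 3 + 26.007/60 = 3.4334500
  S ⇒ negate
  Longitude: split at 3 digits → 002° and 10.24766′; 2 + 10.24766/60 = 2.1707943
  W → negative
Point 5:
  φ: degrees = first 2 digits = 41, minutes = 27.1694; 41 + 27.1694/60 = 41.4528233
  N ⇒ keep positive
  Lon: degrees = first 3 digits = 14, minutes = 3.847; 14 + 3.847/60 = 14.0641167
  W ⇒ negate
Point 6:
  Latitude: split at 2 digits → 85° and 25.7312′; 85 + 25.7312/60 = 85.4288533
  S → negative
  Longitude: degrees = first 3 digits = 25, minutes = 28.6; 25 + 28.6/60 = 25.4766667
  E → positive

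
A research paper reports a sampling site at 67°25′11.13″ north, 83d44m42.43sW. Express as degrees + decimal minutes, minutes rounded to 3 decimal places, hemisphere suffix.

67° 25.186′ N, 83° 44.707′ W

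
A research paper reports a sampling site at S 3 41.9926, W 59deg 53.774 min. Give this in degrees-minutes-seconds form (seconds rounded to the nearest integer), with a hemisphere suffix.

3°42′0″ S, 59°53′46″ W

Latitude: fractional minutes 0.99260 × 60 = 59.56″
rounding carry → 3°42′0″
Lon: fractional minutes 0.77400 × 60 = 46.44″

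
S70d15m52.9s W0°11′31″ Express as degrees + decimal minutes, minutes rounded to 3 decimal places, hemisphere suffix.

70° 15.882′ S, 0° 11.517′ W

Lat: seconds/60 = 0.88167; minutes = 15 + 0.88167 = 15.88167
Lon: 11 + 31/60 = 11.51667′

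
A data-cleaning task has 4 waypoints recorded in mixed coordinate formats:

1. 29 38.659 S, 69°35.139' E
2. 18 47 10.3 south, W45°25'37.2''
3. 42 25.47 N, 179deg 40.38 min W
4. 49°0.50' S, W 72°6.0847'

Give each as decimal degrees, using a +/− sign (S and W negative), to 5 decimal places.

1. -29.64432, 69.58565
2. -18.78619, -45.42700
3. 42.42450, -179.67300
4. -49.00833, -72.10141

Point 1:
  Lat: 38.659′ = 0.644317°; total 29.644317
  S → negative
  λ: 69 + 35.139/60 = 69.585650
  E → positive
Point 2:
  φ: 47′ + 10.3″ = 47.17167′; 18 + 47.17167/60 = 18.786194
  S ⇒ negate
  λ: 45° + 25/60 + 37.2/3600 = 45 + 0.416667 + 0.010333 = 45.427000
  W → negative
Point 3:
  Latitude: 25.47′ = 0.424500°; total 42.424500
  N ⇒ keep positive
  λ: 40.38′ = 0.673000°; total 179.673000
  W → negative
Point 4:
  Latitude: 49 + 0.5/60 = 49.008333
  S ⇒ negate
  λ: 72 + 6.0847/60 = 72.101412
  W → negative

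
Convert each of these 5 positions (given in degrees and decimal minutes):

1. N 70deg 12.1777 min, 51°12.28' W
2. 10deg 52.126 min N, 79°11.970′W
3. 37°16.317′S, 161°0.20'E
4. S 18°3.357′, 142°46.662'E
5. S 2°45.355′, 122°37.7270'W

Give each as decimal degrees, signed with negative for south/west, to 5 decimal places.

Point 1:
  φ: 12.1777′ = 0.202962°; total 70.202962
  N ⇒ keep positive
  Longitude: 12.28′ = 0.204667°; total 51.204667
  W ⇒ negate
Point 2:
  Latitude: 52.126′ = 0.868767°; total 10.868767
  N ⇒ keep positive
  Lon: 11.97′ = 0.199500°; total 79.199500
  hemisphere W, so the sign is −
Point 3:
  Latitude: 16.317′ = 0.271950°; total 37.271950
  S → negative
  Lon: 161 + 0.2/60 = 161.003333
  E → positive
Point 4:
  Latitude: 3.357′ = 0.055950°; total 18.055950
  hemisphere S, so the sign is −
  Longitude: 142 + 46.662/60 = 142.777700
  E ⇒ keep positive
Point 5:
  φ: 45.355′ = 0.755917°; total 2.755917
  S → negative
  Lon: 37.727′ = 0.628783°; total 122.628783
  hemisphere W, so the sign is −

1. 70.20296, -51.20467
2. 10.86877, -79.19950
3. -37.27195, 161.00333
4. -18.05595, 142.77770
5. -2.75592, -122.62878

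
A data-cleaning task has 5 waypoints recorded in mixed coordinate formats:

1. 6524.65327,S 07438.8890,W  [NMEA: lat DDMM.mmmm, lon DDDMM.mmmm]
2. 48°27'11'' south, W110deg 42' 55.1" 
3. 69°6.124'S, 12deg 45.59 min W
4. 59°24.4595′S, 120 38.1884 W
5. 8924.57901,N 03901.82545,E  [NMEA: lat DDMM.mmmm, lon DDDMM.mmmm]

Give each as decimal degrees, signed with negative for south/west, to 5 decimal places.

Point 1:
  φ: split at 2 digits → 65° and 24.65327′; 65 + 24.65327/60 = 65.410888
  S ⇒ negate
  λ: degrees = first 3 digits = 74, minutes = 38.889; 74 + 38.889/60 = 74.648150
  W ⇒ negate
Point 2:
  Lat: 48° + 27/60 + 11/3600 = 48 + 0.450000 + 0.003056 = 48.453056
  S → negative
  Lon: 42′ + 55.1″ = 42.91833′; 110 + 42.91833/60 = 110.715306
  W → negative
Point 3:
  φ: 6.124′ = 0.102067°; total 69.102067
  S → negative
  Lon: 45.59′ = 0.759833°; total 12.759833
  W ⇒ negate
Point 4:
  Lat: 24.4595′ = 0.407658°; total 59.407658
  S → negative
  Lon: 120 + 38.1884/60 = 120.636473
  W ⇒ negate
Point 5:
  φ: degrees = first 2 digits = 89, minutes = 24.57901; 89 + 24.57901/60 = 89.409650
  N ⇒ keep positive
  Lon: split at 3 digits → 039° and 1.82545′; 39 + 1.82545/60 = 39.030424
  E → positive

1. -65.41089, -74.64815
2. -48.45306, -110.71531
3. -69.10207, -12.75983
4. -59.40766, -120.63647
5. 89.40965, 39.03042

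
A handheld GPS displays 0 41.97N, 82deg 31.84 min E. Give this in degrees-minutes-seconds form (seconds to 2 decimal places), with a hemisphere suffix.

0°41′58.20″ N, 82°31′50.40″ E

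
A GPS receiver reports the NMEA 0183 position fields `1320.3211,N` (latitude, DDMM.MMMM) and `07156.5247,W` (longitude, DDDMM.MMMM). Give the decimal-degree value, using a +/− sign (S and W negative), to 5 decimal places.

Lat: degrees = first 2 digits = 13, minutes = 20.3211; 13 + 20.3211/60 = 13.338685
N → positive
Longitude: split at 3 digits → 071° and 56.5247′; 71 + 56.5247/60 = 71.942078
W ⇒ negate

13.33869, -71.94208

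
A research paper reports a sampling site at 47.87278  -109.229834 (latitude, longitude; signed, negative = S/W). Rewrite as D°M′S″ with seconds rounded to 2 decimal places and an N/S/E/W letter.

φ: 0.872780 × 60 = 52.36680′ → 52′, remainder × 60 = 22.0080″
Longitude is negative → W; |value| = 109.229834
λ: 0.229834° → 13.79004′; 0.79004 × 60 = 47.4024″

47°52′22.01″ N, 109°13′47.40″ W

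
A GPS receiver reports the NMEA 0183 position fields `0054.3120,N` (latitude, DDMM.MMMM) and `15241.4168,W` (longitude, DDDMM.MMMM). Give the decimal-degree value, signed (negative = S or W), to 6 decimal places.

φ: degrees = first 2 digits = 0, minutes = 54.312; 0 + 54.312/60 = 0.9052000
N → positive
λ: split at 3 digits → 152° and 41.4168′; 152 + 41.4168/60 = 152.6902800
W → negative

0.905200, -152.690280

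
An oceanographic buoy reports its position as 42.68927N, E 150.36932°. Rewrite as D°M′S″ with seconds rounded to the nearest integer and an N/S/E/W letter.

Latitude: 0.689270° → 41.35620′; 0.35620 × 60 = 21.37″
Lon: 0.369320 × 60 = 22.15920′ → 22′, remainder × 60 = 9.55″

42°41′21″ N, 150°22′10″ E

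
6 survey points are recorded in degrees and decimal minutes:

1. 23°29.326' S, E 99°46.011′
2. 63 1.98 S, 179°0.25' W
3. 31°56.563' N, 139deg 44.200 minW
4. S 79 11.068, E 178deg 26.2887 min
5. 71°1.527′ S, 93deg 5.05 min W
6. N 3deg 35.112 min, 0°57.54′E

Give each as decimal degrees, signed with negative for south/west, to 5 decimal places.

Point 1:
  φ: 29.326′ = 0.488767°; total 23.488767
  S ⇒ negate
  Longitude: 46.011′ = 0.766850°; total 99.766850
  E → positive
Point 2:
  φ: 1.98′ = 0.033000°; total 63.033000
  S → negative
  Longitude: 179 + 0.25/60 = 179.004167
  W ⇒ negate
Point 3:
  Lat: 31 + 56.563/60 = 31.942717
  N ⇒ keep positive
  Longitude: 44.2′ = 0.736667°; total 139.736667
  hemisphere W, so the sign is −
Point 4:
  φ: 11.068′ = 0.184467°; total 79.184467
  S ⇒ negate
  λ: 26.2887′ = 0.438145°; total 178.438145
  E ⇒ keep positive
Point 5:
  Latitude: 71 + 1.527/60 = 71.025450
  S ⇒ negate
  λ: 93 + 5.05/60 = 93.084167
  W → negative
Point 6:
  Lat: 3 + 35.112/60 = 3.585200
  N → positive
  λ: 57.54′ = 0.959000°; total 0.959000
  E ⇒ keep positive

1. -23.48877, 99.76685
2. -63.03300, -179.00417
3. 31.94272, -139.73667
4. -79.18447, 178.43815
5. -71.02545, -93.08417
6. 3.58520, 0.95900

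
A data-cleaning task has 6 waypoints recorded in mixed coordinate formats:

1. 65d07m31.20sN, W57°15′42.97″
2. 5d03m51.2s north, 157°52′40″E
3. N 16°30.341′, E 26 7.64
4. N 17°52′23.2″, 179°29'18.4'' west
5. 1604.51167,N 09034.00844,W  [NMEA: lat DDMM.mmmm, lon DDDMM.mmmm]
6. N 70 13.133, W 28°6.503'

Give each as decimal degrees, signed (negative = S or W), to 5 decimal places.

Point 1:
  Latitude: 7′ + 31.2″ = 7.52000′; 65 + 7.52000/60 = 65.125333
  N → positive
  λ: 57 + 15/60 + 42.97/3600 = 57.261936
  W ⇒ negate
Point 2:
  Latitude: 5° + 3/60 + 51.2/3600 = 5 + 0.050000 + 0.014222 = 5.064222
  N → positive
  Lon: 157° + 52/60 + 40/3600 = 157 + 0.866667 + 0.011111 = 157.877778
  E ⇒ keep positive
Point 3:
  φ: 30.341′ = 0.505683°; total 16.505683
  N ⇒ keep positive
  λ: 7.64′ = 0.127333°; total 26.127333
  E ⇒ keep positive
Point 4:
  φ: 17° + 52/60 + 23.2/3600 = 17 + 0.866667 + 0.006444 = 17.873111
  N ⇒ keep positive
  Lon: 179° + 29/60 + 18.4/3600 = 179 + 0.483333 + 0.005111 = 179.488444
  W ⇒ negate
Point 5:
  Latitude: degrees = first 2 digits = 16, minutes = 4.51167; 16 + 4.51167/60 = 16.075195
  N ⇒ keep positive
  Lon: split at 3 digits → 090° and 34.00844′; 90 + 34.00844/60 = 90.566807
  W ⇒ negate
Point 6:
  φ: 70 + 13.133/60 = 70.218883
  N ⇒ keep positive
  λ: 6.503′ = 0.108383°; total 28.108383
  W ⇒ negate

1. 65.12533, -57.26194
2. 5.06422, 157.87778
3. 16.50568, 26.12733
4. 17.87311, -179.48844
5. 16.07519, -90.56681
6. 70.21888, -28.10838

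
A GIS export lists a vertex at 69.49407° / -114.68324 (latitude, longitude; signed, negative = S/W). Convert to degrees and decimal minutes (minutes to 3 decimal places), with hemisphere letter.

Lat: fractional part 0.494070 → 29.64420 minutes
Longitude is negative → W; |value| = 114.683240
Lon: fractional part 0.683240 → 40.99440 minutes

69° 29.644′ N, 114° 40.994′ W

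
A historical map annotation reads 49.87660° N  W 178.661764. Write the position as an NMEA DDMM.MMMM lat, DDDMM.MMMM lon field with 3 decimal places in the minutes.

Lat: 49° + 0.876600 × 60 = 49° 52.59600′
λ: 178° + 0.661764 × 60 = 178° 39.70584′

4952.596,N / 17839.706,W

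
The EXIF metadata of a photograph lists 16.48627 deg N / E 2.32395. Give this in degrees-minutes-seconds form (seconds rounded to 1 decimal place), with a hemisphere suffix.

φ: 0.486270° → 29.17620′; 0.17620 × 60 = 10.572″
Longitude: 0.323950 × 60 = 19.43700′ → 19′, remainder × 60 = 26.220″

16°29′10.6″ N, 2°19′26.2″ E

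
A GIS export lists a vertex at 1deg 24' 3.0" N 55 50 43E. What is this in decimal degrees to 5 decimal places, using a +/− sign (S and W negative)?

1.40083, 55.84528

Latitude: 1° + 24/60 + 3/3600 = 1 + 0.400000 + 0.000833 = 1.400833
N → positive
Longitude: 50′ + 43″ = 50.71667′; 55 + 50.71667/60 = 55.845278
E ⇒ keep positive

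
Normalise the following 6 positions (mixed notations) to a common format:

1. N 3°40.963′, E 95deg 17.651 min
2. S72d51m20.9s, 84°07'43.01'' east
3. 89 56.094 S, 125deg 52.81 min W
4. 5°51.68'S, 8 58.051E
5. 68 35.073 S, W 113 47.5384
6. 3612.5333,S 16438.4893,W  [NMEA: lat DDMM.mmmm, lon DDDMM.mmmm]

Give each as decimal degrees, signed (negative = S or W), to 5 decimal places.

1. 3.68272, 95.29418
2. -72.85581, 84.12861
3. -89.93490, -125.88017
4. -5.86133, 8.96752
5. -68.58455, -113.79231
6. -36.20889, -164.64149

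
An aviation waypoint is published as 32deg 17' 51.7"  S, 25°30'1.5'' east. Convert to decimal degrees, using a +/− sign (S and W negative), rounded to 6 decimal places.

-32.297694, 25.500417

φ: 17′ + 51.7″ = 17.86167′; 32 + 17.86167/60 = 32.2976944
S → negative
Longitude: 30′ + 1.5″ = 30.02500′; 25 + 30.02500/60 = 25.5004167
E → positive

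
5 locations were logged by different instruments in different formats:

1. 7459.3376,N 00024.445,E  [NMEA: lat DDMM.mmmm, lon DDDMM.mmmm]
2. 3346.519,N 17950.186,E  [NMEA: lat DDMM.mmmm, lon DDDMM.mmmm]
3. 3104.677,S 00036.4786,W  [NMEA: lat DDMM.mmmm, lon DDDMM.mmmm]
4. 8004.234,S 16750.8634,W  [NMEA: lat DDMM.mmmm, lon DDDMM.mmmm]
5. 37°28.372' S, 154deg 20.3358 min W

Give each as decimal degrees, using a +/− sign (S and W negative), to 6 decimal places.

Point 1:
  Latitude: degrees = first 2 digits = 74, minutes = 59.3376; 74 + 59.3376/60 = 74.9889600
  N → positive
  Lon: split at 3 digits → 000° and 24.445′; 0 + 24.445/60 = 0.4074167
  E ⇒ keep positive
Point 2:
  φ: split at 2 digits → 33° and 46.519′; 33 + 46.519/60 = 33.7753167
  N → positive
  Lon: split at 3 digits → 179° and 50.186′; 179 + 50.186/60 = 179.8364333
  E ⇒ keep positive
Point 3:
  Lat: split at 2 digits → 31° and 4.677′; 31 + 4.677/60 = 31.0779500
  S → negative
  Longitude: degrees = first 3 digits = 0, minutes = 36.4786; 0 + 36.4786/60 = 0.6079767
  W → negative
Point 4:
  Lat: degrees = first 2 digits = 80, minutes = 4.234; 80 + 4.234/60 = 80.0705667
  hemisphere S, so the sign is −
  Longitude: degrees = first 3 digits = 167, minutes = 50.8634; 167 + 50.8634/60 = 167.8477233
  W → negative
Point 5:
  φ: 37 + 28.372/60 = 37.4728667
  hemisphere S, so the sign is −
  Lon: 20.3358′ = 0.338930°; total 154.3389300
  W → negative

1. 74.988960, 0.407417
2. 33.775317, 179.836433
3. -31.077950, -0.607977
4. -80.070567, -167.847723
5. -37.472867, -154.338930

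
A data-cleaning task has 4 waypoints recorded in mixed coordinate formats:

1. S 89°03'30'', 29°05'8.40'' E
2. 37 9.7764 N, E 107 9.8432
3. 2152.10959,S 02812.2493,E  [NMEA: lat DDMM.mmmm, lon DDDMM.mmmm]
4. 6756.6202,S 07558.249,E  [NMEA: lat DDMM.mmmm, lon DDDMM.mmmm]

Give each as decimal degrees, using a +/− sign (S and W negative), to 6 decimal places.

1. -89.058333, 29.085667
2. 37.162940, 107.164053
3. -21.868493, 28.204155
4. -67.943670, 75.970817

Point 1:
  Latitude: 89° + 3/60 + 30/3600 = 89 + 0.050000 + 0.008333 = 89.0583333
  S ⇒ negate
  Lon: 29 + 5/60 + 8.4/3600 = 29.0856667
  E ⇒ keep positive
Point 2:
  Lat: 37 + 9.7764/60 = 37.1629400
  N ⇒ keep positive
  Lon: 9.8432′ = 0.164053°; total 107.1640533
  E → positive
Point 3:
  Lat: split at 2 digits → 21° and 52.10959′; 21 + 52.10959/60 = 21.8684932
  hemisphere S, so the sign is −
  λ: split at 3 digits → 028° and 12.2493′; 28 + 12.2493/60 = 28.2041550
  E ⇒ keep positive
Point 4:
  Latitude: degrees = first 2 digits = 67, minutes = 56.6202; 67 + 56.6202/60 = 67.9436700
  S → negative
  Longitude: degrees = first 3 digits = 75, minutes = 58.249; 75 + 58.249/60 = 75.9708167
  E → positive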